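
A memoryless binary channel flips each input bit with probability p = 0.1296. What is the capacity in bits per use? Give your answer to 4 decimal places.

Binary symmetric channel: C = 1 − h₂(ε) where h₂ is the binary entropy function.
h₂(0.1296) = −0.1296·log₂0.1296 − 0.8704·log₂0.8704 = 0.5563.
C = 1 − 0.5563 = 0.4437 bits per channel use.

0.4437 bits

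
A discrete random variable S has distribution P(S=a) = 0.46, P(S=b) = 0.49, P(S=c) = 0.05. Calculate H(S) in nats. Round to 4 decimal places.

0.8565 nats

H(S) = −Σ p·ln p.
  −(0.46)·ln(0.46) = 0.35720
  −(0.49)·ln(0.49) = 0.34954
  −(0.05)·ln(0.05) = 0.14979
Sum: 0.35720 + 0.34954 + 0.14979 = 0.8565 nats.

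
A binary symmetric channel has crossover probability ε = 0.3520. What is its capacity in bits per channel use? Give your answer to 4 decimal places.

0.0642 bits

Binary symmetric channel: C = 1 − h₂(ε) where h₂ is the binary entropy function.
h₂(0.3520) = −0.3520·log₂0.3520 − 0.6480·log₂0.6480 = 0.9358.
C = 1 − 0.9358 = 0.0642 bits per channel use.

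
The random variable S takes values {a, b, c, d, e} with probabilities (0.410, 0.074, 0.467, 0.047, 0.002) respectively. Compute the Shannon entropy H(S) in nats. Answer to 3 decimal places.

H(S) = −Σ p·ln p.
  −(0.410)·ln(0.410) = 0.3656
  −(0.074)·ln(0.074) = 0.1927
  −(0.467)·ln(0.467) = 0.3556
  −(0.047)·ln(0.047) = 0.1437
  −(0.002)·ln(0.002) = 0.0124
Sum: 0.3656 + 0.1927 + 0.3556 + 0.1437 + 0.0124 = 1.070 nats.

1.070 nats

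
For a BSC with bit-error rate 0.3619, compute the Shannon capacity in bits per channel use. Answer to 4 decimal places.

Binary symmetric channel: C = 1 − h₂(ε) where h₂ is the binary entropy function.
h₂(0.3619) = −0.3619·log₂0.3619 − 0.6381·log₂0.6381 = 0.9442.
C = 1 − 0.9442 = 0.0558 bits per channel use.

0.0558 bits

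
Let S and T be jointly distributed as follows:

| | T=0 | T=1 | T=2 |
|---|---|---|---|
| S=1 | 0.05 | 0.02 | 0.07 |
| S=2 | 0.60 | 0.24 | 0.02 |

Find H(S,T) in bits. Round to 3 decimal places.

1.647 bits

H(S,T) = −Σ p(x,y)·log₂ p(x,y) over all 6 cells.
  cell (1,0): −0.05·log₂0.05 = 0.2161
  cell (1,1): −0.02·log₂0.02 = 0.1129
  cell (1,2): −0.07·log₂0.07 = 0.2686
  cell (2,0): −0.60·log₂0.60 = 0.4422
  cell (2,1): −0.24·log₂0.24 = 0.4941
  cell (2,2): −0.02·log₂0.02 = 0.1129
Sum = 1.647 bits.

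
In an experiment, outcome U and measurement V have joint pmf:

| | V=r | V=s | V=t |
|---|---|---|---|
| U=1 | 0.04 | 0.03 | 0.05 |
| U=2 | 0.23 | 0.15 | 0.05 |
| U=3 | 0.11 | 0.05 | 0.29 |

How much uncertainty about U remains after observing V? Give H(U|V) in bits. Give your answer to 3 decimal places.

Chain rule: H(U|V) = H(U,V) − H(V).
Marginals: p(U) = (0.1200, 0.4300, 0.4500), p(V) = (0.3800, 0.2300, 0.3900).
H(U,V) = 2.7522 bits; H(V) = 1.5479 bits.
H(U|V) = 2.7522 − 1.5479 = 1.204 bits.

1.204 bits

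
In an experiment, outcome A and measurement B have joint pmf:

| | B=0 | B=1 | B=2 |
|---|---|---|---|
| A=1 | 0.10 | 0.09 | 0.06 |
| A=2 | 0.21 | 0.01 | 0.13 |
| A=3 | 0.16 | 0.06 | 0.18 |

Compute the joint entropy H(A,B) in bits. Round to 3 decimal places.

2.922 bits

H(A,B) = −Σ p(x,y)·log₂ p(x,y) over all 9 cells.
  cell (1,0): −0.10·log₂0.10 = 0.3322
  cell (1,1): −0.09·log₂0.09 = 0.3127
  cell (1,2): −0.06·log₂0.06 = 0.2435
  cell (2,0): −0.21·log₂0.21 = 0.4728
  cell (2,1): −0.01·log₂0.01 = 0.0664
  cell (2,2): −0.13·log₂0.13 = 0.3826
  cell (3,0): −0.16·log₂0.16 = 0.4230
  cell (3,1): −0.06·log₂0.06 = 0.2435
  cell (3,2): −0.18·log₂0.18 = 0.4453
Sum = 2.922 bits.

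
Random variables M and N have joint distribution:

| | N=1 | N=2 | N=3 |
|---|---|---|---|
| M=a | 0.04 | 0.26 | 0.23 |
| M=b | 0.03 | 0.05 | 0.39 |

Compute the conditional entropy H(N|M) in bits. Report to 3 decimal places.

1.079 bits

Chain rule: H(N|M) = H(M,N) − H(M).
Marginals: p(M) = (0.5300, 0.4700), p(N) = (0.0700, 0.3100, 0.6200).
H(M,N) = 2.0764 bits; H(M) = 0.9974 bits.
H(N|M) = 2.0764 − 0.9974 = 1.079 bits.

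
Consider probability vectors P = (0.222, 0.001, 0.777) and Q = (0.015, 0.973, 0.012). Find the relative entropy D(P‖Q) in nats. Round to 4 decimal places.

3.8318 nats

D(P‖Q) = Σ p·ln(p/q).
  0.222·ln(0.222/0.015) = 0.59821
  0.001·ln(0.001/0.973) = -0.00688
  0.777·ln(0.777/0.012) = 3.24050
D(P‖Q) = 3.8318 nats.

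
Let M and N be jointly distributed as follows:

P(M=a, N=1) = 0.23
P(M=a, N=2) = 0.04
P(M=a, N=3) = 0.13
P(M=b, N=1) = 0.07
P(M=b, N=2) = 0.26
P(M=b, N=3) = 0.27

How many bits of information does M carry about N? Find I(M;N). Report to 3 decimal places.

Marginals: p(M) = (0.4000, 0.6000), p(N) = (0.3000, 0.3000, 0.4000).
I(M;N) = H(M) + H(N) − H(M,N).
H(M) = 0.9710, H(N) = 1.5710, H(M,N) = 2.3399.
I(M;N) = 0.9710 + 1.5710 − 2.3399 = 0.202 bits.

0.202 bits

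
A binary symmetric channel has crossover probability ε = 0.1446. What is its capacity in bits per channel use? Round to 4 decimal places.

Binary symmetric channel: C = 1 − h₂(ε) where h₂ is the binary entropy function.
h₂(0.1446) = −0.1446·log₂0.1446 − 0.8554·log₂0.8554 = 0.5962.
C = 1 − 0.5962 = 0.4038 bits per channel use.

0.4038 bits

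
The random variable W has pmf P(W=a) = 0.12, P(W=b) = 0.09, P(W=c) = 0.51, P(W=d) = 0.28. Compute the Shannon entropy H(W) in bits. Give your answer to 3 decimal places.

H(W) = −Σ p·log₂ p.
  −(0.12)·log₂(0.12) = 0.3671
  −(0.09)·log₂(0.09) = 0.3127
  −(0.51)·log₂(0.51) = 0.4954
  −(0.28)·log₂(0.28) = 0.5142
Sum: 0.3671 + 0.3127 + 0.4954 + 0.5142 = 1.689 bits.

1.689 bits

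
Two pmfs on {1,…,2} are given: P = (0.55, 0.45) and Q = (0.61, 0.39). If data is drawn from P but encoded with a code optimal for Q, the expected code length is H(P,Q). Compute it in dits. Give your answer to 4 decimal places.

0.3021 dits

H(P,Q) = −Σ p·log₁₀ q.
  −0.55·log₁₀(0.61) = 0.11807
  −0.45·log₁₀(0.39) = 0.18402
H(P,Q) = 0.3021 dits.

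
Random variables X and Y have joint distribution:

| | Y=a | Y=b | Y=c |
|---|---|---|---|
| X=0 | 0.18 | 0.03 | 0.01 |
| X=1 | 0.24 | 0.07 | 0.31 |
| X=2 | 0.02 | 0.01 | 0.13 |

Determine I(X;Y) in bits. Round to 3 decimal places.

Marginals: p(X) = (0.2200, 0.6200, 0.1600), p(Y) = (0.4400, 0.1100, 0.4500).
I(X;Y) = H(X) + H(Y) − H(X,Y).
H(X) = 1.3312, H(Y) = 1.3898, H(X,Y) = 2.5120.
I(X;Y) = 1.3312 + 1.3898 − 2.5120 = 0.209 bits.

0.209 bits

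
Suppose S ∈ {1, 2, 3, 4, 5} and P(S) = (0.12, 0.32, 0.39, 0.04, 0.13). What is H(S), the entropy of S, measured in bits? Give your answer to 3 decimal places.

1.991 bits

H(S) = −Σ p·log₂ p.
  −(0.12)·log₂(0.12) = 0.3671
  −(0.32)·log₂(0.32) = 0.5260
  −(0.39)·log₂(0.39) = 0.5298
  −(0.04)·log₂(0.04) = 0.1858
  −(0.13)·log₂(0.13) = 0.3826
Sum: 0.3671 + 0.5260 + 0.5298 + 0.1858 + 0.3826 = 1.991 bits.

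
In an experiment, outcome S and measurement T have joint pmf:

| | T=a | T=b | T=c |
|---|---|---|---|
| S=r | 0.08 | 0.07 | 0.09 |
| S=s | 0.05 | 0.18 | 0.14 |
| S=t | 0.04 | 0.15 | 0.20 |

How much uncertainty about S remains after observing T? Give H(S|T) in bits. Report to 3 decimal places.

1.505 bits

Chain rule: H(S|T) = H(S,T) − H(T).
Marginals: p(S) = (0.2400, 0.3700, 0.3900), p(T) = (0.1700, 0.4000, 0.4300).
H(S,T) = 2.9919 bits; H(T) = 1.4869 bits.
H(S|T) = 2.9919 − 1.4869 = 1.505 bits.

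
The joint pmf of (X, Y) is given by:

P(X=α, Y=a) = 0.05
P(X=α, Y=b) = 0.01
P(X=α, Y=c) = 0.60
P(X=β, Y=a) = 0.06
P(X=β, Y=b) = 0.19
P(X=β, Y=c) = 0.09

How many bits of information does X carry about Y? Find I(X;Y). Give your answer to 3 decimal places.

Marginals: p(X) = (0.6600, 0.3400), p(Y) = (0.1100, 0.2000, 0.6900).
I(X;Y) = H(X) + H(Y) − H(X,Y).
H(X) = 0.9248, H(Y) = 1.1841, H(X,Y) = 1.7361.
I(X;Y) = 0.9248 + 1.1841 − 1.7361 = 0.373 bits.

0.373 bits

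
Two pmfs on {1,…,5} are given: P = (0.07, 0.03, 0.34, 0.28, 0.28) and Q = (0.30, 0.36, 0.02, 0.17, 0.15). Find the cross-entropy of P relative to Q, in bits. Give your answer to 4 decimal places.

3.5669 bits

H(P,Q) = −Σ p·log₂ q.
  −0.07·log₂(0.30) = 0.12159
  −0.03·log₂(0.36) = 0.04422
  −0.34·log₂(0.02) = 1.91891
  −0.28·log₂(0.17) = 0.71579
  −0.28·log₂(0.15) = 0.76635
H(P,Q) = 3.5669 bits.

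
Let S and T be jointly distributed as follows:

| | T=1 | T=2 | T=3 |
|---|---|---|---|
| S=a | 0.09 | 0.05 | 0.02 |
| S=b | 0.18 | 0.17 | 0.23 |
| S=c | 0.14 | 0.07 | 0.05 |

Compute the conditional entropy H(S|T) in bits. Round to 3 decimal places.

1.325 bits

Chain rule: H(S|T) = H(S,T) − H(T).
Marginals: p(S) = (0.1600, 0.5800, 0.2600), p(T) = (0.4100, 0.2900, 0.3000).
H(S,T) = 2.8910 bits; H(T) = 1.5664 bits.
H(S|T) = 2.8910 − 1.5664 = 1.325 bits.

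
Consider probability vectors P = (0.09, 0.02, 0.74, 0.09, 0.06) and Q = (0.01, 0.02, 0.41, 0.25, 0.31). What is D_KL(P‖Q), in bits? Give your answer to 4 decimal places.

D(P‖Q) = Σ p·log₂(p/q).
  0.09·log₂(0.09/0.01) = 0.28529
  0.02·log₂(0.02/0.02) = 0.00000
  0.74·log₂(0.74/0.41) = 0.63041
  0.09·log₂(0.09/0.25) = -0.13265
  0.06·log₂(0.06/0.31) = -0.14215
D(P‖Q) = 0.6409 bits.

0.6409 bits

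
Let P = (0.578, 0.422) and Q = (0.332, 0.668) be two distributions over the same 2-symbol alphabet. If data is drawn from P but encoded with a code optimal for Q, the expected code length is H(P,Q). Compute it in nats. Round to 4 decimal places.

0.8076 nats

H(P,Q) = −Σ p·ln q.
  −0.578·ln(0.332) = 0.63731
  −0.422·ln(0.668) = 0.17026
H(P,Q) = 0.8076 nats.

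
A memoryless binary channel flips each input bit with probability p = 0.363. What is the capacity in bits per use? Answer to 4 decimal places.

Binary symmetric channel: C = 1 − h₂(ε) where h₂ is the binary entropy function.
h₂(0.363) = −0.363·log₂0.363 − 0.637·log₂0.637 = 0.9451.
C = 1 − 0.9451 = 0.0549 bits per channel use.

0.0549 bits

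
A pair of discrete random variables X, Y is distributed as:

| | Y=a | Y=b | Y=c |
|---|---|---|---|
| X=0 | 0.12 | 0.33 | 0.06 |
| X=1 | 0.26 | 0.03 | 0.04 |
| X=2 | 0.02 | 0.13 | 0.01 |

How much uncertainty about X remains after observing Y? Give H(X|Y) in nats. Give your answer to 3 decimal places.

Marginals: p(X) = (0.5100, 0.3300, 0.1600), p(Y) = (0.4000, 0.4900, 0.1100).
H(X|Y) = Σ p(Y) · H(X|Y=·).
  Y=a: p=0.4000, H(X|Y=a) = 0.7910
  Y=b: p=0.4900, H(X|Y=b) = 0.7893
  Y=c: p=0.1100, H(X|Y=c) = 0.9165
Weighted sum = 0.804 nats.

0.804 nats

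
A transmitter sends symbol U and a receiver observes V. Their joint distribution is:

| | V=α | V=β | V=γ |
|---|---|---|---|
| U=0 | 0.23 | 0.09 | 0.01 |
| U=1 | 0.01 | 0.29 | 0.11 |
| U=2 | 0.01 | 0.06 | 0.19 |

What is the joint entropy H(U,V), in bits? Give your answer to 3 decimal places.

2.567 bits

H(U,V) = −Σ p(x,y)·log₂ p(x,y) over all 9 cells.
  cell (0,α): −0.23·log₂0.23 = 0.4877
  cell (0,β): −0.09·log₂0.09 = 0.3127
  cell (0,γ): −0.01·log₂0.01 = 0.0664
  cell (1,α): −0.01·log₂0.01 = 0.0664
  cell (1,β): −0.29·log₂0.29 = 0.5179
  cell (1,γ): −0.11·log₂0.11 = 0.3503
  cell (2,α): −0.01·log₂0.01 = 0.0664
  cell (2,β): −0.06·log₂0.06 = 0.2435
  cell (2,γ): −0.19·log₂0.19 = 0.4552
Sum = 2.567 bits.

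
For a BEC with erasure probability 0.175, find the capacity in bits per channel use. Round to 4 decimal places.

0.8250 bits

Binary erasure channel: capacity C = 1 − ε.
C = 1 − 0.175 = 0.8250 bits per channel use.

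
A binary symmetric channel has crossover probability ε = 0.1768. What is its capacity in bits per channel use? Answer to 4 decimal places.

Binary symmetric channel: C = 1 − h₂(ε) where h₂ is the binary entropy function.
h₂(0.1768) = −0.1768·log₂0.1768 − 0.8232·log₂0.8232 = 0.6730.
C = 1 − 0.6730 = 0.3270 bits per channel use.

0.3270 bits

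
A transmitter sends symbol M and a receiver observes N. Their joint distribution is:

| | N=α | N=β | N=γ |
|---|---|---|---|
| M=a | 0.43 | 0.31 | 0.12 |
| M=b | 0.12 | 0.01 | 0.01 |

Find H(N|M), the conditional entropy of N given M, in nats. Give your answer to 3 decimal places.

Marginals: p(M) = (0.8600, 0.1400), p(N) = (0.5500, 0.3200, 0.1300).
H(N|M) = Σ p(M) · H(N|M=·).
  M=a: p=0.8600, H(N|M=a) = 0.9892
  M=b: p=0.1400, H(N|M=b) = 0.5091
Weighted sum = 0.922 nats.

0.922 nats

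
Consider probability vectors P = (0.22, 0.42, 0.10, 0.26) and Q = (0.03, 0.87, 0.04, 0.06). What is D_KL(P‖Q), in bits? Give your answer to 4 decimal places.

D(P‖Q) = Σ p·log₂(p/q).
  0.22·log₂(0.22/0.03) = 0.63238
  0.42·log₂(0.42/0.87) = -0.44126
  0.10·log₂(0.10/0.04) = 0.13219
  0.26·log₂(0.26/0.06) = 0.55002
D(P‖Q) = 0.8733 bits.

0.8733 bits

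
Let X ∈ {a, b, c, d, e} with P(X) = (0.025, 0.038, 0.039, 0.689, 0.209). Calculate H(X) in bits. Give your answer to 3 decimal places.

1.337 bits

H(X) = −Σ p·log₂ p.
  −(0.025)·log₂(0.025) = 0.1330
  −(0.038)·log₂(0.038) = 0.1793
  −(0.039)·log₂(0.039) = 0.1825
  −(0.689)·log₂(0.689) = 0.3703
  −(0.209)·log₂(0.209) = 0.4720
Sum: 0.1330 + 0.1793 + 0.1825 + 0.3703 + 0.4720 = 1.337 bits.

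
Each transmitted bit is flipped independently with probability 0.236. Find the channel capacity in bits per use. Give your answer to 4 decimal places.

0.2117 bits

Binary symmetric channel: C = 1 − h₂(ε) where h₂ is the binary entropy function.
h₂(0.236) = −0.236·log₂0.236 − 0.764·log₂0.764 = 0.7883.
C = 1 − 0.7883 = 0.2117 bits per channel use.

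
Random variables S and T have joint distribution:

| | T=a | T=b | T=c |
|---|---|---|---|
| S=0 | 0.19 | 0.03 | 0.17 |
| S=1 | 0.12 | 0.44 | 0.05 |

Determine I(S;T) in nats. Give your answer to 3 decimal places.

Marginals: p(S) = (0.3900, 0.6100), p(T) = (0.3100, 0.4700, 0.2200).
I(S;T) = H(S) + H(T) − H(S,T).
H(S) = 0.6687, H(T) = 1.0510, H(S,T) = 1.4874.
I(S;T) = 0.6687 + 1.0510 − 1.4874 = 0.232 nats.

0.232 nats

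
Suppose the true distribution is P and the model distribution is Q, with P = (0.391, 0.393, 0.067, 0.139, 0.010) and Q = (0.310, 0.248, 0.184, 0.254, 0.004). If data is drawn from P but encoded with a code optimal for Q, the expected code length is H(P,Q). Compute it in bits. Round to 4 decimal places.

H(P,Q) = −Σ p·log₂ q.
  −0.391·log₂(0.310) = 0.66066
  −0.393·log₂(0.248) = 0.79055
  −0.067·log₂(0.184) = 0.16363
  −0.139·log₂(0.254) = 0.27482
  −0.010·log₂(0.004) = 0.07966
H(P,Q) = 1.9693 bits.

1.9693 bits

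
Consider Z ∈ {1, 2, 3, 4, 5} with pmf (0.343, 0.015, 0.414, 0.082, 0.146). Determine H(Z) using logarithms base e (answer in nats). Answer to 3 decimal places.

1.281 nats

H(Z) = −Σ p·ln p.
  −(0.343)·ln(0.343) = 0.3670
  −(0.015)·ln(0.015) = 0.0630
  −(0.414)·ln(0.414) = 0.3651
  −(0.082)·ln(0.082) = 0.2051
  −(0.146)·ln(0.146) = 0.2809
Sum: 0.3670 + 0.0630 + 0.3651 + 0.2051 + 0.2809 = 1.281 nats.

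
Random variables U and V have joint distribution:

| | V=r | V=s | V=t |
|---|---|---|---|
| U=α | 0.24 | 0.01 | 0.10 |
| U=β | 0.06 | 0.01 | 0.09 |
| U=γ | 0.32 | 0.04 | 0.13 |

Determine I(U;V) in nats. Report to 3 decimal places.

Marginals: p(U) = (0.3500, 0.1600, 0.4900), p(V) = (0.6200, 0.0600, 0.3200).
I(U;V) = H(U) + H(V) − H(U,V).
H(U) = 1.0102, H(V) = 0.8298, H(U,V) = 1.8090.
I(U;V) = 1.0102 + 0.8298 − 1.8090 = 0.031 nats.

0.031 nats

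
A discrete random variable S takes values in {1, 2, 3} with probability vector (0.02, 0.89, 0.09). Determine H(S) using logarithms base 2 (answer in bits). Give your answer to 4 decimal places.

H(S) = −Σ p·log₂ p.
  −(0.02)·log₂(0.02) = 0.11288
  −(0.89)·log₂(0.89) = 0.14963
  −(0.09)·log₂(0.09) = 0.31265
Sum: 0.11288 + 0.14963 + 0.31265 = 0.5752 bits.

0.5752 bits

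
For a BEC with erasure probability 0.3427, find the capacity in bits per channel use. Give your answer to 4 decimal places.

0.6573 bits

Binary erasure channel: capacity C = 1 − ε.
C = 1 − 0.3427 = 0.6573 bits per channel use.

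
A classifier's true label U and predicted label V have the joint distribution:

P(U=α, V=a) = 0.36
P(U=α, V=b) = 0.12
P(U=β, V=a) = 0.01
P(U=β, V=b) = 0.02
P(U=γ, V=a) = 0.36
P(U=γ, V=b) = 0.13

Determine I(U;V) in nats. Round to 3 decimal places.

Marginals: p(U) = (0.4800, 0.0300, 0.4900), p(V) = (0.7300, 0.2700).
I(U;V) = H(U) + H(V) − H(U,V).
H(U) = 0.8070, H(V) = 0.5833, H(U,V) = 1.3795.
I(U;V) = 0.8070 + 0.5833 − 1.3795 = 0.011 nats.

0.011 nats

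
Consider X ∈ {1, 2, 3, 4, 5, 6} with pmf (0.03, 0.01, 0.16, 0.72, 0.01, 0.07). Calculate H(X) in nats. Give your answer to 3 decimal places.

H(X) = −Σ p·ln p.
  −(0.03)·ln(0.03) = 0.1052
  −(0.01)·ln(0.01) = 0.0461
  −(0.16)·ln(0.16) = 0.2932
  −(0.72)·ln(0.72) = 0.2365
  −(0.01)·ln(0.01) = 0.0461
  −(0.07)·ln(0.07) = 0.1861
Sum: 0.1052 + 0.0461 + 0.2932 + 0.2365 + 0.0461 + 0.1861 = 0.913 nats.

0.913 nats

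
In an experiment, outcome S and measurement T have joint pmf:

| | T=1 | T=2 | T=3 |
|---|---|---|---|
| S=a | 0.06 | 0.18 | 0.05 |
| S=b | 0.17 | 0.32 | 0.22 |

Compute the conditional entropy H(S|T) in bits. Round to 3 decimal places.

Chain rule: H(S|T) = H(S,T) − H(T).
Marginals: p(S) = (0.2900, 0.7100), p(T) = (0.2300, 0.5000, 0.2700).
H(S,T) = 2.3461 bits; H(T) = 1.4977 bits.
H(S|T) = 2.3461 − 1.4977 = 0.848 bits.

0.848 bits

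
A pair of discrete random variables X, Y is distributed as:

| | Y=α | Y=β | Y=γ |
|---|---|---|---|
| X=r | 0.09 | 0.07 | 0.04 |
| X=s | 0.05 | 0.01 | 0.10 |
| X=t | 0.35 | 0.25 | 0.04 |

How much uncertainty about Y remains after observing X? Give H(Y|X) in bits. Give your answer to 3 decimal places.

1.298 bits

Marginals: p(X) = (0.2000, 0.1600, 0.6400), p(Y) = (0.4900, 0.3300, 0.1800).
H(Y|X) = Σ p(X) · H(Y|X=·).
  X=r: p=0.2000, H(Y|X=r) = 1.5129
  X=s: p=0.1600, H(Y|X=s) = 1.1982
  X=t: p=0.6400, H(Y|X=t) = 1.2559
Weighted sum = 1.298 bits.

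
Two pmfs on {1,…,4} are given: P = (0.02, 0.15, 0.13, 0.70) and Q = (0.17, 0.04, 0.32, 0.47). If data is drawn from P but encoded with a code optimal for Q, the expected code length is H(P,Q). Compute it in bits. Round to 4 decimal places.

H(P,Q) = −Σ p·log₂ q.
  −0.02·log₂(0.17) = 0.05113
  −0.15·log₂(0.04) = 0.69658
  −0.13·log₂(0.32) = 0.21370
  −0.70·log₂(0.47) = 0.76249
H(P,Q) = 1.7239 bits.

1.7239 bits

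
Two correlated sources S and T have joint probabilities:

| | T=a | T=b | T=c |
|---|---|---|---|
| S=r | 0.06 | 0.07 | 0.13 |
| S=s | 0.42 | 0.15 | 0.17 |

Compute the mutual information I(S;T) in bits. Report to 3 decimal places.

Marginals: p(S) = (0.2600, 0.7400), p(T) = (0.4800, 0.2200, 0.3000).
I(S;T) = H(S) + H(T) − H(S,T).
H(S) = 0.8267, H(T) = 1.5099, H(S,T) = 2.2655.
I(S;T) = 0.8267 + 1.5099 − 2.2655 = 0.071 bits.

0.071 bits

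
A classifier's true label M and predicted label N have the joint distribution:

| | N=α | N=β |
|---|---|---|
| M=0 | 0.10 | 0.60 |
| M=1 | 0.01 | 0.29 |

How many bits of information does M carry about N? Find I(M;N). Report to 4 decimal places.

Marginals: p(M) = (0.7000, 0.3000), p(N) = (0.1100, 0.8900).
I(M;N) = H(M) + H(N) − H(M,N).
H(M) = 0.8813, H(N) = 0.4999, H(M,N) = 1.3587.
I(M;N) = 0.8813 + 0.4999 − 1.3587 = 0.0225 bits.

0.0225 bits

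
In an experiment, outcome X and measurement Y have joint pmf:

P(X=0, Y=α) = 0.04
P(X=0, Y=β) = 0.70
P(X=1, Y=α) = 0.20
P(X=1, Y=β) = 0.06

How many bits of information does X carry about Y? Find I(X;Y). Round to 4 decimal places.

Marginals: p(X) = (0.7400, 0.2600), p(Y) = (0.2400, 0.7600).
I(X;Y) = Σ p(x,y)·log₂[p(x,y)/(p(x)p(y))].
  (0,α): 0.04·log₂(0.2252) = -0.08602
  (0,β): 0.70·log₂(1.2447) = 0.22103
  (1,α): 0.20·log₂(3.2051) = 0.33608
  (1,β): 0.06·log₂(0.3036) = -0.10317
Sum = 0.3679 bits.

0.3679 bits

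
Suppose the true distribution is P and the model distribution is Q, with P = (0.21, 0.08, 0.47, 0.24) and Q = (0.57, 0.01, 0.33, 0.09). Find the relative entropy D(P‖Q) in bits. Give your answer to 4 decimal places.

0.5169 bits

D(P‖Q) = Σ p·log₂(p/q).
  0.21·log₂(0.21/0.57) = -0.30252
  0.08·log₂(0.08/0.01) = 0.24000
  0.47·log₂(0.47/0.33) = 0.23979
  0.24·log₂(0.24/0.09) = 0.33961
D(P‖Q) = 0.5169 bits.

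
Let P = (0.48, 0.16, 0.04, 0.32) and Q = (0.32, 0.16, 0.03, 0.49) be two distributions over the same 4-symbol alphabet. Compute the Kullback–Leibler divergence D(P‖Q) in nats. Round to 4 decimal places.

0.0698 nats

D(P‖Q) = Σ p·ln(p/q).
  0.48·ln(0.48/0.32) = 0.19462
  0.16·ln(0.16/0.16) = 0.00000
  0.04·ln(0.04/0.03) = 0.01151
  0.32·ln(0.32/0.49) = -0.13635
D(P‖Q) = 0.0698 nats.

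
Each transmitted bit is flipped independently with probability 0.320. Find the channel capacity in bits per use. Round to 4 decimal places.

0.0956 bits

Binary symmetric channel: C = 1 − h₂(ε) where h₂ is the binary entropy function.
h₂(0.320) = −0.320·log₂0.320 − 0.680·log₂0.680 = 0.9044.
C = 1 − 0.9044 = 0.0956 bits per channel use.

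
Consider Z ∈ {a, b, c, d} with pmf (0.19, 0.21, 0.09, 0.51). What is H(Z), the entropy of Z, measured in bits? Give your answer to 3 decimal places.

H(Z) = −Σ p·log₂ p.
  −(0.19)·log₂(0.19) = 0.4552
  −(0.21)·log₂(0.21) = 0.4728
  −(0.09)·log₂(0.09) = 0.3127
  −(0.51)·log₂(0.51) = 0.4954
Sum: 0.4552 + 0.4728 + 0.3127 + 0.4954 = 1.736 bits.

1.736 bits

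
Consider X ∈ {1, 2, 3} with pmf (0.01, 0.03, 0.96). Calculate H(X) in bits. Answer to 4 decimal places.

H(X) = −Σ p·log₂ p.
  −(0.01)·log₂(0.01) = 0.06644
  −(0.03)·log₂(0.03) = 0.15177
  −(0.96)·log₂(0.96) = 0.05654
Sum: 0.06644 + 0.15177 + 0.05654 = 0.2747 bits.

0.2747 bits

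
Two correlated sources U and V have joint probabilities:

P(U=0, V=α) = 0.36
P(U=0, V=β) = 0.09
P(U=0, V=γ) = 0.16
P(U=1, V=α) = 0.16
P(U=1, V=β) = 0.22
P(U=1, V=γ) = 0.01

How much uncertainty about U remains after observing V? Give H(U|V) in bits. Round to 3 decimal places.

Chain rule: H(U|V) = H(U,V) − H(V).
Marginals: p(U) = (0.6100, 0.3900), p(V) = (0.5200, 0.3100, 0.1700).
H(U,V) = 2.2363 bits; H(V) = 1.4490 bits.
H(U|V) = 2.2363 − 1.4490 = 0.787 bits.

0.787 bits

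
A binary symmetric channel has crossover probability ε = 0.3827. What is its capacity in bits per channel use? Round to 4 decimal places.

0.0401 bits

Binary symmetric channel: C = 1 − h₂(ε) where h₂ is the binary entropy function.
h₂(0.3827) = −0.3827·log₂0.3827 − 0.6173·log₂0.6173 = 0.9599.
C = 1 − 0.9599 = 0.0401 bits per channel use.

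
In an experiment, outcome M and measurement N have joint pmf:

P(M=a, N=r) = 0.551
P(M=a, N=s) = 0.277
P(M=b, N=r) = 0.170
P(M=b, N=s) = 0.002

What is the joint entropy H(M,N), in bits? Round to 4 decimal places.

1.4393 bits

H(M,N) = −Σ p(x,y)·log₂ p(x,y) over all 4 cells.
  cell (a,r): −0.551·log₂0.551 = 0.47379
  cell (a,s): −0.277·log₂0.277 = 0.51302
  cell (b,r): −0.170·log₂0.170 = 0.43459
  cell (b,s): −0.002·log₂0.002 = 0.01793
Sum = 1.4393 bits.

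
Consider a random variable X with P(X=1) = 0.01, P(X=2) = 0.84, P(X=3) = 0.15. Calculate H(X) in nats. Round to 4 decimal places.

H(X) = −Σ p·ln p.
  −(0.01)·ln(0.01) = 0.04605
  −(0.84)·ln(0.84) = 0.14646
  −(0.15)·ln(0.15) = 0.28457
Sum: 0.04605 + 0.14646 + 0.28457 = 0.4771 nats.

0.4771 nats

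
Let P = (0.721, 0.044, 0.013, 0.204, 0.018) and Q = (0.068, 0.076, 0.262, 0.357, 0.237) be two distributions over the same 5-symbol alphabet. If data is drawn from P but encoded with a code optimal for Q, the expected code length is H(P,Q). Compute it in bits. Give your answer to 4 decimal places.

H(P,Q) = −Σ p·log₂ q.
  −0.721·log₂(0.068) = 2.79627
  −0.044·log₂(0.076) = 0.16359
  −0.013·log₂(0.262) = 0.02512
  −0.204·log₂(0.357) = 0.30314
  −0.018·log₂(0.237) = 0.03739
H(P,Q) = 3.3255 bits.

3.3255 bits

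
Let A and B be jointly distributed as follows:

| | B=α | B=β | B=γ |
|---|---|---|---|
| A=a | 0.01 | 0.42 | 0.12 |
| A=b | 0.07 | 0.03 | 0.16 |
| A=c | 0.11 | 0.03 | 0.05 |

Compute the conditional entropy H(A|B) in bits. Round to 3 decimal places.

1.029 bits

Marginals: p(A) = (0.5500, 0.2600, 0.1900), p(B) = (0.1900, 0.4800, 0.3300).
H(A|B) = Σ p(B) · H(A|B=·).
  B=α: p=0.1900, H(A|B=α) = 1.2108
  B=β: p=0.4800, H(A|B=β) = 0.6686
  B=γ: p=0.3300, H(A|B=γ) = 1.4496
Weighted sum = 1.029 bits.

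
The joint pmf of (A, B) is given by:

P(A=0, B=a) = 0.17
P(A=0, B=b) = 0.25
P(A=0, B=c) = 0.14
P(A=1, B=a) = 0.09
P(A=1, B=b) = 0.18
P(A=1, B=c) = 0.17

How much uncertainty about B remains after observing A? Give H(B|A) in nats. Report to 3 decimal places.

1.064 nats

Chain rule: H(B|A) = H(A,B) − H(A).
Marginals: p(A) = (0.5600, 0.4400), p(B) = (0.2600, 0.4300, 0.3100).
H(A,B) = 1.7497 nats; H(A) = 0.6859 nats.
H(B|A) = 1.7497 − 0.6859 = 1.064 nats.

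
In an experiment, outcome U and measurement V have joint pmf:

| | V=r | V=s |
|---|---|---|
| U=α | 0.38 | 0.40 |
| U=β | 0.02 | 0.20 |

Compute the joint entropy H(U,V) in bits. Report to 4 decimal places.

H(U,V) = −Σ p(x,y)·log₂ p(x,y) over all 4 cells.
  cell (α,r): −0.38·log₂0.38 = 0.53045
  cell (α,s): −0.40·log₂0.40 = 0.52877
  cell (β,r): −0.02·log₂0.02 = 0.11288
  cell (β,s): −0.20·log₂0.20 = 0.46439
Sum = 1.6365 bits.

1.6365 bits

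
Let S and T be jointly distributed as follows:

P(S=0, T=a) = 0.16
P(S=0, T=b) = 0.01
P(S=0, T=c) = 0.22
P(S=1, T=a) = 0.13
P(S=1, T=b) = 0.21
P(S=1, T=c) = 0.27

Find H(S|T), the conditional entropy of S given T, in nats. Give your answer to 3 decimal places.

Chain rule: H(S|T) = H(S,T) − H(T).
Marginals: p(S) = (0.3900, 0.6100), p(T) = (0.2900, 0.2200, 0.4900).
H(S,T) = 1.6189 nats; H(T) = 1.0416 nats.
H(S|T) = 1.6189 − 1.0416 = 0.577 nats.

0.577 nats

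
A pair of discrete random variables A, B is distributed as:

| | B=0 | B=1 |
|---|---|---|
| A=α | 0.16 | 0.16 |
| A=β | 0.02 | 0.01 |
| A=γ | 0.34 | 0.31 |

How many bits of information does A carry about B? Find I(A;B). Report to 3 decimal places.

0.002 bits

Marginals: p(A) = (0.3200, 0.0300, 0.6500), p(B) = (0.5200, 0.4800).
I(A;B) = H(A) + H(B) − H(A,B).
H(A) = 1.0818, H(B) = 0.9988, H(A,B) = 2.0783.
I(A;B) = 1.0818 + 0.9988 − 2.0783 = 0.002 bits.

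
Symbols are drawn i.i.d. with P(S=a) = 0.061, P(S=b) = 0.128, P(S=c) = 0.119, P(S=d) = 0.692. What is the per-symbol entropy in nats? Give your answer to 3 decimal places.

H(S) = −Σ p·ln p.
  −(0.061)·ln(0.061) = 0.1706
  −(0.128)·ln(0.128) = 0.2631
  −(0.119)·ln(0.119) = 0.2533
  −(0.692)·ln(0.692) = 0.2548
Sum: 0.1706 + 0.2631 + 0.2533 + 0.2548 = 0.942 nats.

0.942 nats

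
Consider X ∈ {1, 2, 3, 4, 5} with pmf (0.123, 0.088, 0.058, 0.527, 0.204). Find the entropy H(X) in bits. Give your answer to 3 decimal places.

1.874 bits

H(X) = −Σ p·log₂ p.
  −(0.123)·log₂(0.123) = 0.3719
  −(0.088)·log₂(0.088) = 0.3086
  −(0.058)·log₂(0.058) = 0.2383
  −(0.527)·log₂(0.527) = 0.4870
  −(0.204)·log₂(0.204) = 0.4678
Sum: 0.3719 + 0.3086 + 0.2383 + 0.4870 + 0.4678 = 1.874 bits.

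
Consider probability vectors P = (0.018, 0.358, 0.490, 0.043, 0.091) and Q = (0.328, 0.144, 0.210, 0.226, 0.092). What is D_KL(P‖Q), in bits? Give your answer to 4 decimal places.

D(P‖Q) = Σ p·log₂(p/q).
  0.018·log₂(0.018/0.328) = -0.07538
  0.358·log₂(0.358/0.144) = 0.47037
  0.490·log₂(0.490/0.210) = 0.59897
  0.043·log₂(0.043/0.226) = -0.10294
  0.091·log₂(0.091/0.092) = -0.00143
D(P‖Q) = 0.8896 bits.

0.8896 bits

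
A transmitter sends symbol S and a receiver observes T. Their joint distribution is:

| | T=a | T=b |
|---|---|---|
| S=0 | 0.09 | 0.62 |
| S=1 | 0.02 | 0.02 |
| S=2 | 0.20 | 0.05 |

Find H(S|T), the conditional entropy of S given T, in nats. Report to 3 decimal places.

Chain rule: H(S|T) = H(S,T) − H(T).
Marginals: p(S) = (0.7100, 0.0400, 0.2500), p(T) = (0.3100, 0.6900).
H(S,T) = 1.1413 nats; H(T) = 0.6191 nats.
H(S|T) = 1.1413 − 0.6191 = 0.522 nats.

0.522 nats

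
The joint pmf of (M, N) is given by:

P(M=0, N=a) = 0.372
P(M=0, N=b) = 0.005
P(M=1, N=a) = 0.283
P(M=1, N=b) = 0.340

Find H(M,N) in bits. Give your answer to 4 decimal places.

1.6135 bits

H(M,N) = −Σ p(x,y)·log₂ p(x,y) over all 4 cells.
  cell (0,a): −0.372·log₂0.372 = 0.53070
  cell (0,b): −0.005·log₂0.005 = 0.03822
  cell (1,a): −0.283·log₂0.283 = 0.51538
  cell (1,b): −0.340·log₂0.340 = 0.52917
Sum = 1.6135 bits.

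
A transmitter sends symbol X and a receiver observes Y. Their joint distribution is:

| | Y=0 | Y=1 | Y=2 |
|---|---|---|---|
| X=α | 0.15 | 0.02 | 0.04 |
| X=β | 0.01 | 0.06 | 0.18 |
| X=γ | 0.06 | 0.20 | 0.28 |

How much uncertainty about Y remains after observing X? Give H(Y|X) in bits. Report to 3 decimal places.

1.234 bits

Marginals: p(X) = (0.2100, 0.2500, 0.5400), p(Y) = (0.2200, 0.2800, 0.5000).
H(Y|X) = Σ p(X) · H(Y|X=·).
  X=α: p=0.2100, H(Y|X=α) = 1.1255
  X=β: p=0.2500, H(Y|X=β) = 1.0211
  X=γ: p=0.5400, H(Y|X=γ) = 1.3743
Weighted sum = 1.234 bits.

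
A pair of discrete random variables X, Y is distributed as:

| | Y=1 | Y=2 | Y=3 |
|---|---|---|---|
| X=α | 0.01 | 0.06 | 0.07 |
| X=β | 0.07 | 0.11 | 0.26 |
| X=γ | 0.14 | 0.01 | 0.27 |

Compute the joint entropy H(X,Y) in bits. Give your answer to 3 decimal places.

2.676 bits

H(X,Y) = −Σ p(x,y)·log₂ p(x,y) over all 9 cells.
  cell (α,1): −0.01·log₂0.01 = 0.0664
  cell (α,2): −0.06·log₂0.06 = 0.2435
  cell (α,3): −0.07·log₂0.07 = 0.2686
  cell (β,1): −0.07·log₂0.07 = 0.2686
  cell (β,2): −0.11·log₂0.11 = 0.3503
  cell (β,3): −0.26·log₂0.26 = 0.5053
  cell (γ,1): −0.14·log₂0.14 = 0.3971
  cell (γ,2): −0.01·log₂0.01 = 0.0664
  cell (γ,3): −0.27·log₂0.27 = 0.5100
Sum = 2.676 bits.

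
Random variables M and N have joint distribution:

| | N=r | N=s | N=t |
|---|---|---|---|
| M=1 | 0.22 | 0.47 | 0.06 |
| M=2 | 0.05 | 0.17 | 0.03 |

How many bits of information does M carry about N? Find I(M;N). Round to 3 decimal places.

Marginals: p(M) = (0.7500, 0.2500), p(N) = (0.2700, 0.6400, 0.0900).
I(M;N) = Σ p(x,y)·log₂[p(x,y)/(p(x)p(y))].
  (1,r): 0.22·log₂(1.0864) = 0.0263
  (1,s): 0.47·log₂(0.9792) = -0.0143
  (1,t): 0.06·log₂(0.8889) = -0.0102
  (2,r): 0.05·log₂(0.7407) = -0.0216
  (2,s): 0.17·log₂(1.0625) = 0.0149
  (2,t): 0.03·log₂(1.3333) = 0.0125
Sum = 0.008 bits.

0.008 bits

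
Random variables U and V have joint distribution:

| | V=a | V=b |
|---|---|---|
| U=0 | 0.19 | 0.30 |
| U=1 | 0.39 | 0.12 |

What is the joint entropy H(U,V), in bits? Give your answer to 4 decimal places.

H(U,V) = −Σ p(x,y)·log₂ p(x,y) over all 4 cells.
  cell (0,a): −0.19·log₂0.19 = 0.45523
  cell (0,b): −0.30·log₂0.30 = 0.52109
  cell (1,a): −0.39·log₂0.39 = 0.52980
  cell (1,b): −0.12·log₂0.12 = 0.36707
Sum = 1.8732 bits.

1.8732 bits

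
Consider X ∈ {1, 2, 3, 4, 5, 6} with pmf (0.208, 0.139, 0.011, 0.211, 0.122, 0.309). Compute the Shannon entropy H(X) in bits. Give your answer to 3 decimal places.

H(X) = −Σ p·log₂ p.
  −(0.208)·log₂(0.208) = 0.4712
  −(0.139)·log₂(0.139) = 0.3957
  −(0.011)·log₂(0.011) = 0.0716
  −(0.211)·log₂(0.211) = 0.4736
  −(0.122)·log₂(0.122) = 0.3703
  −(0.309)·log₂(0.309) = 0.5235
Sum: 0.4712 + 0.3957 + 0.0716 + 0.4736 + 0.3703 + 0.5235 = 2.306 bits.

2.306 bits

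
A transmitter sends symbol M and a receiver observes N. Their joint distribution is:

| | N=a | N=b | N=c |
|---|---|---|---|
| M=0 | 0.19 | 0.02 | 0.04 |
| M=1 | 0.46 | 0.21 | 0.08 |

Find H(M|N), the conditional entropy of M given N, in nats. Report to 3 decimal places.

Marginals: p(M) = (0.2500, 0.7500), p(N) = (0.6500, 0.2300, 0.1200).
H(M|N) = Σ p(N) · H(M|N=·).
  N=a: p=0.6500, H(M|N=a) = 0.6042
  N=b: p=0.2300, H(M|N=b) = 0.2954
  N=c: p=0.1200, H(M|N=c) = 0.6365
Weighted sum = 0.537 nats.

0.537 nats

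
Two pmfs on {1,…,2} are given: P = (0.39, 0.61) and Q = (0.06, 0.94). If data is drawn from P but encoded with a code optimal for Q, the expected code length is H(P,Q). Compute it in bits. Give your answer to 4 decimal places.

H(P,Q) = −Σ p·log₂ q.
  −0.39·log₂(0.06) = 1.58297
  −0.61·log₂(0.94) = 0.05445
H(P,Q) = 1.6374 bits.

1.6374 bits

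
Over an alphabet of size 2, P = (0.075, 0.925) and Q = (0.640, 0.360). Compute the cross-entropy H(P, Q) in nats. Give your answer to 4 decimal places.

0.9785 nats

H(P,Q) = −Σ p·ln q.
  −0.075·ln(0.640) = 0.03347
  −0.925·ln(0.360) = 0.94503
H(P,Q) = 0.9785 nats.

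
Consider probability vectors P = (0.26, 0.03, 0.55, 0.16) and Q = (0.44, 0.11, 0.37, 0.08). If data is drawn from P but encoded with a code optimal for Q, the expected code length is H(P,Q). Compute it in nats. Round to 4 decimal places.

H(P,Q) = −Σ p·ln q.
  −0.26·ln(0.44) = 0.21345
  −0.03·ln(0.11) = 0.06622
  −0.55·ln(0.37) = 0.54684
  −0.16·ln(0.08) = 0.40412
H(P,Q) = 1.2306 nats.

1.2306 nats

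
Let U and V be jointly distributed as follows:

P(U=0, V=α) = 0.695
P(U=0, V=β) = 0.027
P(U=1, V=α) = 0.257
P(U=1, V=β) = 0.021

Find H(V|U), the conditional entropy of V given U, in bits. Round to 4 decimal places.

Marginals: p(U) = (0.7220, 0.2780), p(V) = (0.9520, 0.0480).
H(V|U) = Σ p(U) · H(V|U=·).
  U=0: p=0.7220, H(V|U=0) = 0.2302
  U=1: p=0.2780, H(V|U=1) = 0.3863
Weighted sum = 0.2736 bits.

0.2736 bits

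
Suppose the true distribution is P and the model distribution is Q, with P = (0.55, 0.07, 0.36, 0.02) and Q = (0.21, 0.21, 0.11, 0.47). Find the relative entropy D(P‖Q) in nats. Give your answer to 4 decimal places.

0.8163 nats

D(P‖Q) = Σ p·ln(p/q).
  0.55·ln(0.55/0.21) = 0.52955
  0.07·ln(0.07/0.21) = -0.07690
  0.36·ln(0.36/0.11) = 0.42682
  0.02·ln(0.02/0.47) = -0.06314
D(P‖Q) = 0.8163 nats.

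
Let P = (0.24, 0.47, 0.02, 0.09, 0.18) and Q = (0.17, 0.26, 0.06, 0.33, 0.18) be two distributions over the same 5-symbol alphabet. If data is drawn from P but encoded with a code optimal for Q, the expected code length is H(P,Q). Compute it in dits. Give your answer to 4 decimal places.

H(P,Q) = −Σ p·log₁₀ q.
  −0.24·log₁₀(0.17) = 0.18469
  −0.47·log₁₀(0.26) = 0.27496
  −0.02·log₁₀(0.06) = 0.02444
  −0.09·log₁₀(0.33) = 0.04333
  −0.18·log₁₀(0.18) = 0.13405
H(P,Q) = 0.6615 dits.

0.6615 dits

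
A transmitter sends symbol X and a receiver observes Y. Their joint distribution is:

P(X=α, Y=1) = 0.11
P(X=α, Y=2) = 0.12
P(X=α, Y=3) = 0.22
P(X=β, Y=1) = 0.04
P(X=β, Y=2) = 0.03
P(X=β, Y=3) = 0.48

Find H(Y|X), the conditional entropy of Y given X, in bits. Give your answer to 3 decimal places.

Chain rule: H(Y|X) = H(X,Y) − H(X).
Marginals: p(X) = (0.4500, 0.5500), p(Y) = (0.1500, 0.1500, 0.7000).
H(X,Y) = 2.0437 bits; H(X) = 0.9928 bits.
H(Y|X) = 2.0437 − 0.9928 = 1.051 bits.

1.051 bits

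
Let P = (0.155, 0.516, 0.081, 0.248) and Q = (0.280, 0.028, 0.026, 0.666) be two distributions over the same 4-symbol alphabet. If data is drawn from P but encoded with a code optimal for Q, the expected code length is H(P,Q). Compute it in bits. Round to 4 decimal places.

3.5183 bits

H(P,Q) = −Σ p·log₂ q.
  −0.155·log₂(0.280) = 0.28466
  −0.516·log₂(0.028) = 2.66175
  −0.081·log₂(0.026) = 0.42649
  −0.248·log₂(0.666) = 0.14543
H(P,Q) = 3.5183 bits.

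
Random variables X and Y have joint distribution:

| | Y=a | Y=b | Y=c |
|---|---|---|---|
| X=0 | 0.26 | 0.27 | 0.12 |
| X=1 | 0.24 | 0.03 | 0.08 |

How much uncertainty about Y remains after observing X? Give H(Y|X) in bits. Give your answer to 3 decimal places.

1.386 bits

Chain rule: H(Y|X) = H(X,Y) − H(X).
Marginals: p(X) = (0.6500, 0.3500), p(Y) = (0.5000, 0.3000, 0.2000).
H(X,Y) = 2.3198 bits; H(X) = 0.9341 bits.
H(Y|X) = 2.3198 − 0.9341 = 1.386 bits.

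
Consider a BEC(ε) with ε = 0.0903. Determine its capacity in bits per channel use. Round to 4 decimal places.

0.9097 bits

Binary erasure channel: capacity C = 1 − ε.
C = 1 − 0.0903 = 0.9097 bits per channel use.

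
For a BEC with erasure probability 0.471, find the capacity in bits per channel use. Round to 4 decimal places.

0.5290 bits

Binary erasure channel: capacity C = 1 − ε.
C = 1 − 0.471 = 0.5290 bits per channel use.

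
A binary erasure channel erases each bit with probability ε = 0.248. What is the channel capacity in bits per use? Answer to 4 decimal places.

Binary erasure channel: capacity C = 1 − ε.
C = 1 − 0.248 = 0.7520 bits per channel use.

0.7520 bits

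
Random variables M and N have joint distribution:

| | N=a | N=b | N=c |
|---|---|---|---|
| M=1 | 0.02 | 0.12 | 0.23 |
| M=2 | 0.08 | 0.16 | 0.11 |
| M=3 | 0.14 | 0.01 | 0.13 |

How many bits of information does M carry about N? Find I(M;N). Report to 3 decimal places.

0.220 bits

Marginals: p(M) = (0.3700, 0.3500, 0.2800), p(N) = (0.2400, 0.2900, 0.4700).
I(M;N) = H(M) + H(N) − H(M,N).
H(M) = 1.5751, H(N) = 1.5240, H(M,N) = 2.8786.
I(M;N) = 1.5751 + 1.5240 − 2.8786 = 0.220 bits.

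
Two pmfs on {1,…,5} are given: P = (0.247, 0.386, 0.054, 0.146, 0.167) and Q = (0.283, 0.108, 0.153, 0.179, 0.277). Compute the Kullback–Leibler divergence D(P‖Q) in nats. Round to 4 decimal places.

0.2875 nats

D(P‖Q) = Σ p·ln(p/q).
  0.247·ln(0.247/0.283) = -0.03361
  0.386·ln(0.386/0.108) = 0.49165
  0.054·ln(0.054/0.153) = -0.05624
  0.146·ln(0.146/0.179) = -0.02975
  0.167·ln(0.167/0.277) = -0.08451
D(P‖Q) = 0.2875 nats.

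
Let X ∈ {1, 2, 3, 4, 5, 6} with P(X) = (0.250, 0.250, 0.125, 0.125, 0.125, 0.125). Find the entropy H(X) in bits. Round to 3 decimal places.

H(X) = −Σ p·log₂ p.
  −(0.250)·log₂(0.250) = 0.5000
  −(0.250)·log₂(0.250) = 0.5000
  −(0.125)·log₂(0.125) = 0.3750
  −(0.125)·log₂(0.125) = 0.3750
  −(0.125)·log₂(0.125) = 0.3750
  −(0.125)·log₂(0.125) = 0.3750
Sum: 0.5000 + 0.5000 + 0.3750 + 0.3750 + 0.3750 + 0.3750 = 2.500 bits.

2.500 bits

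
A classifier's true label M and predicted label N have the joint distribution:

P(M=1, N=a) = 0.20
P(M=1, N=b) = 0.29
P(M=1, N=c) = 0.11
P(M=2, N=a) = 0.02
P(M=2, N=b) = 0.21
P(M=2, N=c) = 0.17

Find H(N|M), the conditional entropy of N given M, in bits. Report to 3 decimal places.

1.382 bits

Marginals: p(M) = (0.6000, 0.4000), p(N) = (0.2200, 0.5000, 0.2800).
H(N|M) = Σ p(M) · H(N|M=·).
  M=1: p=0.6000, H(N|M=1) = 1.4840
  M=2: p=0.4000, H(N|M=2) = 1.2288
Weighted sum = 1.382 bits.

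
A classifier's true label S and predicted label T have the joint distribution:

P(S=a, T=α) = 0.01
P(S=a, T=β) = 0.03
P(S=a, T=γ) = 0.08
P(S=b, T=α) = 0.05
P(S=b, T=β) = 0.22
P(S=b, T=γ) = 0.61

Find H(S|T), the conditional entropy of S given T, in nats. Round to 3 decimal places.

Marginals: p(S) = (0.1200, 0.8800), p(T) = (0.0600, 0.2500, 0.6900).
H(S|T) = Σ p(T) · H(S|T=·).
  T=α: p=0.0600, H(S|T=α) = 0.4506
  T=β: p=0.2500, H(S|T=β) = 0.3669
  T=γ: p=0.6900, H(S|T=γ) = 0.3588
Weighted sum = 0.366 nats.

0.366 nats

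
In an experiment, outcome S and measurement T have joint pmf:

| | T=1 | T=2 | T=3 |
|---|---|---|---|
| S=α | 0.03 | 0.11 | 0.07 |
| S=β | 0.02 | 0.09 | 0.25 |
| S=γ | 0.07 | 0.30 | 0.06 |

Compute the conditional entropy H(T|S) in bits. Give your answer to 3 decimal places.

Marginals: p(S) = (0.2100, 0.3600, 0.4300), p(T) = (0.1200, 0.5000, 0.3800).
H(T|S) = Σ p(S) · H(T|S=·).
  S=α: p=0.2100, H(T|S=α) = 1.4180
  S=β: p=0.3600, H(T|S=β) = 1.0970
  S=γ: p=0.4300, H(T|S=γ) = 1.1851
Weighted sum = 1.202 bits.

1.202 bits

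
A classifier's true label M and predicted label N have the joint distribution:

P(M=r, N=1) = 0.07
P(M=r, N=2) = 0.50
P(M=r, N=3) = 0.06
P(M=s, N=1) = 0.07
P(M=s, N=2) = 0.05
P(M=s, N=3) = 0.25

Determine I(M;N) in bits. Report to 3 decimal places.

0.349 bits

Marginals: p(M) = (0.6300, 0.3700), p(N) = (0.1400, 0.5500, 0.3100).
I(M;N) = Σ p(x,y)·log₂[p(x,y)/(p(x)p(y))].
  (r,1): 0.07·log₂(0.7937) = -0.0233
  (r,2): 0.50·log₂(1.4430) = 0.2645
  (r,3): 0.06·log₂(0.3072) = -0.1022
  (s,1): 0.07·log₂(1.3514) = 0.0304
  (s,2): 0.05·log₂(0.2457) = -0.1013
  (s,3): 0.25·log₂(2.1796) = 0.2810
Sum = 0.349 bits.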